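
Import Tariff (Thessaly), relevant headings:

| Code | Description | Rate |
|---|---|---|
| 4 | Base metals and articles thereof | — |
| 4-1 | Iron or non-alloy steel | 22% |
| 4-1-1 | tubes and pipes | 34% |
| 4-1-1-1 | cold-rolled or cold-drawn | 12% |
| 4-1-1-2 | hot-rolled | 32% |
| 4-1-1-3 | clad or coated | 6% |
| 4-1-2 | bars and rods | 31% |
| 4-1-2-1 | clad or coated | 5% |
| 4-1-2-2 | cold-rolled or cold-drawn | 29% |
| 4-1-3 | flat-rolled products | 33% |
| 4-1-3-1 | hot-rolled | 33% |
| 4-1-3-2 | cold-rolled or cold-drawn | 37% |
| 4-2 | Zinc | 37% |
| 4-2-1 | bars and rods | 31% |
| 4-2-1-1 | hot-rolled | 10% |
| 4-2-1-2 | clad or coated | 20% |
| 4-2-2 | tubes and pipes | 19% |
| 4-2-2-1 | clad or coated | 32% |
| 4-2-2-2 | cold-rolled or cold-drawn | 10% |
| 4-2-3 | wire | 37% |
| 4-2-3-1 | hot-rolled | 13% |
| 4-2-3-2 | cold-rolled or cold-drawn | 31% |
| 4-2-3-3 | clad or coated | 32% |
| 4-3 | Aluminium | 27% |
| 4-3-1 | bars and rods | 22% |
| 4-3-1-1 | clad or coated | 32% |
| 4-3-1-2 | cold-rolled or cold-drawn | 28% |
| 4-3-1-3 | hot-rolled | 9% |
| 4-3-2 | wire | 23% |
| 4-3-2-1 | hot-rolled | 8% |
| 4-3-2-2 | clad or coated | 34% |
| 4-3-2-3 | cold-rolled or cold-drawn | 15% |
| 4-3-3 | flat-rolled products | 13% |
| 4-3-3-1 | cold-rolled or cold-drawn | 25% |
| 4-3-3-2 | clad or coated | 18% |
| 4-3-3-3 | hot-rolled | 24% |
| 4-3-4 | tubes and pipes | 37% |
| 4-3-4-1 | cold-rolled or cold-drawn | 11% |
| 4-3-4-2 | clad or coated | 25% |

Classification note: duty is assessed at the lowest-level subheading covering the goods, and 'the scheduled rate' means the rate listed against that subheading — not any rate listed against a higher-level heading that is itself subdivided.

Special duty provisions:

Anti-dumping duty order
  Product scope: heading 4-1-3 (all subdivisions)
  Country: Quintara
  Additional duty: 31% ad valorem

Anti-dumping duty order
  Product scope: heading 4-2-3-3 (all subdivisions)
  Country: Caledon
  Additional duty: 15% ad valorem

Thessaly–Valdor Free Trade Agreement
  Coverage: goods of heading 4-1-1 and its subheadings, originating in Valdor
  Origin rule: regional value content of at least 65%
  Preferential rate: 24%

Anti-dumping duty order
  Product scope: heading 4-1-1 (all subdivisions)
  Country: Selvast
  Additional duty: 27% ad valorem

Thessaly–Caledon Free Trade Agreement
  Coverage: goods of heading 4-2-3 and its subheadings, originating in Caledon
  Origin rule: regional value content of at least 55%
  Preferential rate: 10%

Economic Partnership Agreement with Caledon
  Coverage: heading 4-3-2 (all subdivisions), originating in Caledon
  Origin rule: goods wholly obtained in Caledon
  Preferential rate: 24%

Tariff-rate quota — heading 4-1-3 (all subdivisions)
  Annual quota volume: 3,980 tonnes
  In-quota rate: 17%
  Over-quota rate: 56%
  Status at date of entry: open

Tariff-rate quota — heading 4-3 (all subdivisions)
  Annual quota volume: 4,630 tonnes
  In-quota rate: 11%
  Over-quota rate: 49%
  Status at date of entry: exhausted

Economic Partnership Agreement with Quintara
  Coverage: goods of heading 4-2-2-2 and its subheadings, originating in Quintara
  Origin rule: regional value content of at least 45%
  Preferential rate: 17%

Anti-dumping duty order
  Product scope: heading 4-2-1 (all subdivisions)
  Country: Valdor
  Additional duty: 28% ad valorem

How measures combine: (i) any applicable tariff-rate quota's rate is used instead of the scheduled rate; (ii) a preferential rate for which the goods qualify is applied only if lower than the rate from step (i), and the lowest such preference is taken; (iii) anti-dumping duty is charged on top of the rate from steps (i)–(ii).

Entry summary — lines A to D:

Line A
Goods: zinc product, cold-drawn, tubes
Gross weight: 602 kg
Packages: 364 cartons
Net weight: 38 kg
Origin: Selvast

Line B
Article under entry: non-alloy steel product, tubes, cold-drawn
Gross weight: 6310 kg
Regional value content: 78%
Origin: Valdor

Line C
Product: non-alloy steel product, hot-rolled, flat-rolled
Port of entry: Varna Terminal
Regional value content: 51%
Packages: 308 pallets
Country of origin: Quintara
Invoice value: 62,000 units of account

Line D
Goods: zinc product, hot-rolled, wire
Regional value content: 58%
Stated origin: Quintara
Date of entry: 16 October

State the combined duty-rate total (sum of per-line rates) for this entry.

Line A: zinc → 4-2; tubes → 4-2-2; cold-drawn → 4-2-2-2. Scheduled 10%. No special measure applies. → 10%.
Line B: non-alloy steel → 4-1; tubes → 4-1-1; cold-drawn → 4-1-1-1. Scheduled 12%. Valdor agreement on 4-1-1: RVC ≥ 65% → 24% available; preference 24% not lower than 12% → no reduction. → 12%.
Line C: non-alloy steel → 4-1; flat-rolled → 4-1-3; hot-rolled → 4-1-3-1. Scheduled 33%. quota on 4-1-3 open → in-quota 17%; Quintara agreement on 4-2-2-2: 4-1-3-1 not covered; anti-dumping (Quintara, 4-1-3): +31%; total 17% + 31% = 48%. → 48%.
Line D: zinc → 4-2; wire → 4-2-3; hot-rolled → 4-2-3-1. Scheduled 13%. Quintara agreement on 4-2-2-2: 4-2-3-1 not covered. → 13%.
Sum: 10% + 12% + 48% + 13% = 83%.

83%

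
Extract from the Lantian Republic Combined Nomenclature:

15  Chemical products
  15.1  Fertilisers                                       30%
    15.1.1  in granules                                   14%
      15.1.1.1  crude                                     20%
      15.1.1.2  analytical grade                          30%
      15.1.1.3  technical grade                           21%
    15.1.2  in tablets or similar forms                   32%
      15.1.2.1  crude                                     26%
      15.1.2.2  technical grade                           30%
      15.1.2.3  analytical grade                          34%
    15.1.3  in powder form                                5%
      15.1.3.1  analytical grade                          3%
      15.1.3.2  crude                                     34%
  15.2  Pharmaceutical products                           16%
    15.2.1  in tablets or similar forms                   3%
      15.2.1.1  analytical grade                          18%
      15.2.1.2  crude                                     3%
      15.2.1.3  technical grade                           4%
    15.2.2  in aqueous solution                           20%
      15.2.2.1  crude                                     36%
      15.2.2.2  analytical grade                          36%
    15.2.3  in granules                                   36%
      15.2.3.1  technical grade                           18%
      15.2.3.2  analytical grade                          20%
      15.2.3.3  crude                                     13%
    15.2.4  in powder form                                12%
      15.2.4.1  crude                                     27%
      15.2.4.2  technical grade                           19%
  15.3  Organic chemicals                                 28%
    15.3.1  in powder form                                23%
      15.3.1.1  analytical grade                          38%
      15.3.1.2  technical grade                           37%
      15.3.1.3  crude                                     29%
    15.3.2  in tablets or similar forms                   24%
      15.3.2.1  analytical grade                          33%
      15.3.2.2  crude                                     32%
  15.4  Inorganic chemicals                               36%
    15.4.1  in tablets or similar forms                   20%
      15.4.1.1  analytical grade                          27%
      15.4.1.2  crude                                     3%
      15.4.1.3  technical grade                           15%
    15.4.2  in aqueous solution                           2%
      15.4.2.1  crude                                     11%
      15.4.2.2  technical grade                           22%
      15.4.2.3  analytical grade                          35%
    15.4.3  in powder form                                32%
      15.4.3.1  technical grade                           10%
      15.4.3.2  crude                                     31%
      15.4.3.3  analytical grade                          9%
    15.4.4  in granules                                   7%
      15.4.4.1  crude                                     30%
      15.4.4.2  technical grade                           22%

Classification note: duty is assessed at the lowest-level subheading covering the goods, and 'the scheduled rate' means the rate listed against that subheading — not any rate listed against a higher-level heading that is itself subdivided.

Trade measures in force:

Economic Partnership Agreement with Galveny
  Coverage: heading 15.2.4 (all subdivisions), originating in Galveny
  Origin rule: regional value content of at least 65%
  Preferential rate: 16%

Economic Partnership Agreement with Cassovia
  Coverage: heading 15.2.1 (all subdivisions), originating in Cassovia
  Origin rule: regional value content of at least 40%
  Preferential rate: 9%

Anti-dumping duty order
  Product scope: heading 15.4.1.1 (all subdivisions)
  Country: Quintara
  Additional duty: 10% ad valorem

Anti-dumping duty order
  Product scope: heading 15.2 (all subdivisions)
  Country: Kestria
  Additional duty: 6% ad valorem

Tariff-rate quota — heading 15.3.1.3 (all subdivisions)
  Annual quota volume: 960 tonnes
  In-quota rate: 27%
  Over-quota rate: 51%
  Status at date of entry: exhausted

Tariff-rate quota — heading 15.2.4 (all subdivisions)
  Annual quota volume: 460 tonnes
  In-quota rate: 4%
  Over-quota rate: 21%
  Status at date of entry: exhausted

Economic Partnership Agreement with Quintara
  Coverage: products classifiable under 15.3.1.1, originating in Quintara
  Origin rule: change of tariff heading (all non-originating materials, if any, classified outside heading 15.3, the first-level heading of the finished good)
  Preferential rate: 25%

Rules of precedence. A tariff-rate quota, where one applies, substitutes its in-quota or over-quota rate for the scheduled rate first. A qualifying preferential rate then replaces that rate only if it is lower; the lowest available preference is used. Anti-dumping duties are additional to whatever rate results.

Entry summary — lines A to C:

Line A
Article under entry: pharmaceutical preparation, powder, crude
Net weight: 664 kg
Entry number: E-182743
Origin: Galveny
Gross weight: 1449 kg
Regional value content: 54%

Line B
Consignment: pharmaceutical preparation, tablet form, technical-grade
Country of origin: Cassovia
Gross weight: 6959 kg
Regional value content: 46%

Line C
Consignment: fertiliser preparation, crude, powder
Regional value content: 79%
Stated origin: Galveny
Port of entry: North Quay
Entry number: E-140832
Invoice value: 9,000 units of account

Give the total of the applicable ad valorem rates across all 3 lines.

59%

Line A: pharmaceutical → 15.2; powder → 15.2.4; crude → 15.2.4.1. Scheduled 27%. quota on 15.2.4 exhausted → over-quota 21%; Galveny agreement on 15.2.4: RVC < 65%. → 21%.
Line B: pharmaceutical → 15.2; tablet form → 15.2.1; technical-grade → 15.2.1.3. Scheduled 4%. Cassovia agreement on 15.2.1: RVC ≥ 40% → 9% available; preference 9% not lower than 4% → no reduction. → 4%.
Line C: fertiliser → 15.1; powder → 15.1.3; crude → 15.1.3.2. Scheduled 34%. Galveny agreement on 15.2.4: 15.1.3.2 not covered. → 34%.
Sum: 21% + 4% + 34% = 59%.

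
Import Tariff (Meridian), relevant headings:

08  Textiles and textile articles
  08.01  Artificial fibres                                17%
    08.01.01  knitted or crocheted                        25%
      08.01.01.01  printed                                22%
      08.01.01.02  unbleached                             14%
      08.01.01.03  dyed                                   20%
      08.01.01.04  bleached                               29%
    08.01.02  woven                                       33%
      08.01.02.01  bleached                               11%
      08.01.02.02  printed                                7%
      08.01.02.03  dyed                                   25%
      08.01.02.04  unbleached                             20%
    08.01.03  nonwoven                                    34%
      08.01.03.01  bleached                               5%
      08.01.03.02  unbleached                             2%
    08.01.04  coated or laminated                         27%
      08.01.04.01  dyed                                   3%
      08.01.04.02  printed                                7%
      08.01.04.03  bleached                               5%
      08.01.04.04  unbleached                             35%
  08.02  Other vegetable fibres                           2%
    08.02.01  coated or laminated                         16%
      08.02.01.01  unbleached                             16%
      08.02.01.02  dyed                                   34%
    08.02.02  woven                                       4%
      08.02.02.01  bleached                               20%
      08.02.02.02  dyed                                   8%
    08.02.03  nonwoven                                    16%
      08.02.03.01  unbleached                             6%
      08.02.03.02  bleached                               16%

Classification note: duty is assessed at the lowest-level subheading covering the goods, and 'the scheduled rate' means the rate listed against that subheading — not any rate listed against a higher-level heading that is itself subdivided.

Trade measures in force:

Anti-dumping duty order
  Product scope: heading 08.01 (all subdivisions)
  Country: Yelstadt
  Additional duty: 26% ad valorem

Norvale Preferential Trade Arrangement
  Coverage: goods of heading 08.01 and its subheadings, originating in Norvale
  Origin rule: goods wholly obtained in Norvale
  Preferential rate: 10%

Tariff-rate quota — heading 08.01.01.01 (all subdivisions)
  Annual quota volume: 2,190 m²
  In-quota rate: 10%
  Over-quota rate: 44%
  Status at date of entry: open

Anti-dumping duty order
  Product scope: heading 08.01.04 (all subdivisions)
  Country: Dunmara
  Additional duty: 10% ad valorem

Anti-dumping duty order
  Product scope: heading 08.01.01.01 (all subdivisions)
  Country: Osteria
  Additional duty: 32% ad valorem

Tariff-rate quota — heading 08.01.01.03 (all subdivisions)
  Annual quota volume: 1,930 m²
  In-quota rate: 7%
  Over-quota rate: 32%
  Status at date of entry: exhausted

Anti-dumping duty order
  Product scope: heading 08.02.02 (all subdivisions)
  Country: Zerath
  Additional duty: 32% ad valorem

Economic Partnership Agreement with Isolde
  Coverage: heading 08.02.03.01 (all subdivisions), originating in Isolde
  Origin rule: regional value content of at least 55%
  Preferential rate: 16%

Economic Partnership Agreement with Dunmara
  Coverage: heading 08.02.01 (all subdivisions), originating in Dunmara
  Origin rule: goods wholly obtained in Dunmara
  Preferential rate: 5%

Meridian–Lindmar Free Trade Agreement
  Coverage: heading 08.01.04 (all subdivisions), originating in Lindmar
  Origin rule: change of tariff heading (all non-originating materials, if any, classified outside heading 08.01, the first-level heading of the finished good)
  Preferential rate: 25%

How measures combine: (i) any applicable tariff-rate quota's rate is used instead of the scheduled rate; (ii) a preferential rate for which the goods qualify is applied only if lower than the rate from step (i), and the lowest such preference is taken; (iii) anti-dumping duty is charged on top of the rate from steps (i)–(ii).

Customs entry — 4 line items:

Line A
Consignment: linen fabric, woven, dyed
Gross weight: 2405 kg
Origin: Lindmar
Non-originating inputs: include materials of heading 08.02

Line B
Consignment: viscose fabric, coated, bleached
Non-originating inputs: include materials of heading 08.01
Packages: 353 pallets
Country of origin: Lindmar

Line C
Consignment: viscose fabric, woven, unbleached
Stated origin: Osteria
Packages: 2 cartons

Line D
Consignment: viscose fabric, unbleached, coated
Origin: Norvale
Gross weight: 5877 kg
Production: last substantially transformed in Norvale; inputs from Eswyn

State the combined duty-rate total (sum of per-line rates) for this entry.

Line A: linen → 08.02; woven → 08.02.02; dyed → 08.02.02.02. Scheduled 8%. Lindmar agreement on 08.01.04: 08.02.02.02 not covered. → 8%.
Line B: viscose → 08.01; coated → 08.01.04; bleached → 08.01.04.03. Scheduled 5%. Lindmar agreement on 08.01.04: CTH not met. → 5%.
Line C: viscose → 08.01; woven → 08.01.02; unbleached → 08.01.02.04. Scheduled 20%. No special measure applies. → 20%.
Line D: viscose → 08.01; coated → 08.01.04; unbleached → 08.01.04.04. Scheduled 35%. Norvale agreement on 08.01: not wholly obtained. → 35%.
Sum: 8% + 5% + 20% + 35% = 68%.

68%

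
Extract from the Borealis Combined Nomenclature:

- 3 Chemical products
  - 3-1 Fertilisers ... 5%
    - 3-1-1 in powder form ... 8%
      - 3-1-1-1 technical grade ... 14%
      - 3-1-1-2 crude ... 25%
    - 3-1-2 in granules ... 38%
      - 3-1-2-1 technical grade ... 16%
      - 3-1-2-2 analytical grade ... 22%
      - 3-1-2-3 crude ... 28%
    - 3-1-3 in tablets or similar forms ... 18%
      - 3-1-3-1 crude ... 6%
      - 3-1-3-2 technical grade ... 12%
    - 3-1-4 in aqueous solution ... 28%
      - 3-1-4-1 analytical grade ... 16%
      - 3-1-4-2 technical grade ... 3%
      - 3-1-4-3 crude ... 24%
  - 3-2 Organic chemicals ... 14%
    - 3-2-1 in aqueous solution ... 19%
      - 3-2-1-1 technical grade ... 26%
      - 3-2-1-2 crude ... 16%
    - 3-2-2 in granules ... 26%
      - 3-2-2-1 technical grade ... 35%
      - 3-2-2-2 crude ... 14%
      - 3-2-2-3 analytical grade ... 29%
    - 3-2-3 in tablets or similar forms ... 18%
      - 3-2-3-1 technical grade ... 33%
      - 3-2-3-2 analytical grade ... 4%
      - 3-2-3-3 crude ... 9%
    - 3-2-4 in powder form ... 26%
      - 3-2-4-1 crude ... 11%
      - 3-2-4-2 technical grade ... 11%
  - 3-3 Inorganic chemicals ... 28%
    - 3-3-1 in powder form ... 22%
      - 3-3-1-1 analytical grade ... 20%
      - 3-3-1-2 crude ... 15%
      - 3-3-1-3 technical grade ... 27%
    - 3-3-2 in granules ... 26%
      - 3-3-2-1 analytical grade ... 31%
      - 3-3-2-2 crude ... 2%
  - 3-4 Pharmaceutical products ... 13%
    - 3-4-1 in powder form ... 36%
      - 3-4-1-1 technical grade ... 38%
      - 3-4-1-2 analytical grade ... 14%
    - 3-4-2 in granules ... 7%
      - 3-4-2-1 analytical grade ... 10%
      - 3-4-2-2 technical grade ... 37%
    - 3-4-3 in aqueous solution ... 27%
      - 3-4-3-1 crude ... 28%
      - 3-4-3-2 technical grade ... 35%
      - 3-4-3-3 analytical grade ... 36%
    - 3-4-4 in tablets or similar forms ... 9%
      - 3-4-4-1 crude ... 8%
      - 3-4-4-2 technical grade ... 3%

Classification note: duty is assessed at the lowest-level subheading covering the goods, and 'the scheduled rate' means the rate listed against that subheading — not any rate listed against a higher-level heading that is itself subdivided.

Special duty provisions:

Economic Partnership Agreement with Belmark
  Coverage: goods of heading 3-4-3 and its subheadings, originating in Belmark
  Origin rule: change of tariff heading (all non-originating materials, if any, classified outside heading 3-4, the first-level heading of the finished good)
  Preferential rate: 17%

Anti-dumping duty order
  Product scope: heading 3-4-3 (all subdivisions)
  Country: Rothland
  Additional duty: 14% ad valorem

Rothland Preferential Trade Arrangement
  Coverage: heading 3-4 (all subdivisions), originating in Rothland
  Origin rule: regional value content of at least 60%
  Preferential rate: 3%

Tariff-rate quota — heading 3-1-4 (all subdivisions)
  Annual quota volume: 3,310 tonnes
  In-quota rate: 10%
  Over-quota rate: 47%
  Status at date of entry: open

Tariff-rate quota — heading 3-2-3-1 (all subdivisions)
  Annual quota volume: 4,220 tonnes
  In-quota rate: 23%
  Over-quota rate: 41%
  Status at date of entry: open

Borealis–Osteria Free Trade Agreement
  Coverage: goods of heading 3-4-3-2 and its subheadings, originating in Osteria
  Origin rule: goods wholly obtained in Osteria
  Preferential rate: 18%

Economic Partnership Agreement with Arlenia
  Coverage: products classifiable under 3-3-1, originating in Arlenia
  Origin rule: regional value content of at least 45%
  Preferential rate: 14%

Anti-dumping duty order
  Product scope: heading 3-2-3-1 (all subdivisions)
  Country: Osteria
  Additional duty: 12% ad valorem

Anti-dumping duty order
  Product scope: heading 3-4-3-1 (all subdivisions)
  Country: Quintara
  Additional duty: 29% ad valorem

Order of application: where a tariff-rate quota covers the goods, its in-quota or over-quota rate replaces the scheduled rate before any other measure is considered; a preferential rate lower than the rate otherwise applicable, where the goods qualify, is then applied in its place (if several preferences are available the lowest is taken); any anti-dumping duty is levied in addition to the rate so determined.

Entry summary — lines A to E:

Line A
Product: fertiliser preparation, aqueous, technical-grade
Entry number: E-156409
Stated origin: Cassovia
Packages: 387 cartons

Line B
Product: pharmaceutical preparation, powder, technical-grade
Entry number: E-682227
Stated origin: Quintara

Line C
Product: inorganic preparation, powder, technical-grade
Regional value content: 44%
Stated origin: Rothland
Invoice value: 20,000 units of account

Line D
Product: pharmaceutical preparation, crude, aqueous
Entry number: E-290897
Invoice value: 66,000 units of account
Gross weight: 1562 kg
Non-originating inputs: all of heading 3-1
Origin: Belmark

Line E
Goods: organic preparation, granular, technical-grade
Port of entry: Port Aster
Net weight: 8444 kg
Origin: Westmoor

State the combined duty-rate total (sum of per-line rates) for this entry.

127%

Line A: fertiliser → 3-1; aqueous → 3-1-4; technical-grade → 3-1-4-2. Scheduled 3%. quota on 3-1-4 open → in-quota 10%. → 10%.
Line B: pharmaceutical → 3-4; powder → 3-4-1; technical-grade → 3-4-1-1. Scheduled 38%. No special measure applies. → 38%.
Line C: inorganic → 3-3; powder → 3-3-1; technical-grade → 3-3-1-3. Scheduled 27%. Rothland agreement on 3-4: 3-3-1-3 not covered. → 27%.
Line D: pharmaceutical → 3-4; aqueous → 3-4-3; crude → 3-4-3-1. Scheduled 28%. Belmark agreement on 3-4-3: CTH met → 17% available; preferential 17%. → 17%.
Line E: organic → 3-2; granular → 3-2-2; technical-grade → 3-2-2-1. Scheduled 35%. No special measure applies. → 35%.
Sum: 10% + 38% + 27% + 17% + 35% = 127%.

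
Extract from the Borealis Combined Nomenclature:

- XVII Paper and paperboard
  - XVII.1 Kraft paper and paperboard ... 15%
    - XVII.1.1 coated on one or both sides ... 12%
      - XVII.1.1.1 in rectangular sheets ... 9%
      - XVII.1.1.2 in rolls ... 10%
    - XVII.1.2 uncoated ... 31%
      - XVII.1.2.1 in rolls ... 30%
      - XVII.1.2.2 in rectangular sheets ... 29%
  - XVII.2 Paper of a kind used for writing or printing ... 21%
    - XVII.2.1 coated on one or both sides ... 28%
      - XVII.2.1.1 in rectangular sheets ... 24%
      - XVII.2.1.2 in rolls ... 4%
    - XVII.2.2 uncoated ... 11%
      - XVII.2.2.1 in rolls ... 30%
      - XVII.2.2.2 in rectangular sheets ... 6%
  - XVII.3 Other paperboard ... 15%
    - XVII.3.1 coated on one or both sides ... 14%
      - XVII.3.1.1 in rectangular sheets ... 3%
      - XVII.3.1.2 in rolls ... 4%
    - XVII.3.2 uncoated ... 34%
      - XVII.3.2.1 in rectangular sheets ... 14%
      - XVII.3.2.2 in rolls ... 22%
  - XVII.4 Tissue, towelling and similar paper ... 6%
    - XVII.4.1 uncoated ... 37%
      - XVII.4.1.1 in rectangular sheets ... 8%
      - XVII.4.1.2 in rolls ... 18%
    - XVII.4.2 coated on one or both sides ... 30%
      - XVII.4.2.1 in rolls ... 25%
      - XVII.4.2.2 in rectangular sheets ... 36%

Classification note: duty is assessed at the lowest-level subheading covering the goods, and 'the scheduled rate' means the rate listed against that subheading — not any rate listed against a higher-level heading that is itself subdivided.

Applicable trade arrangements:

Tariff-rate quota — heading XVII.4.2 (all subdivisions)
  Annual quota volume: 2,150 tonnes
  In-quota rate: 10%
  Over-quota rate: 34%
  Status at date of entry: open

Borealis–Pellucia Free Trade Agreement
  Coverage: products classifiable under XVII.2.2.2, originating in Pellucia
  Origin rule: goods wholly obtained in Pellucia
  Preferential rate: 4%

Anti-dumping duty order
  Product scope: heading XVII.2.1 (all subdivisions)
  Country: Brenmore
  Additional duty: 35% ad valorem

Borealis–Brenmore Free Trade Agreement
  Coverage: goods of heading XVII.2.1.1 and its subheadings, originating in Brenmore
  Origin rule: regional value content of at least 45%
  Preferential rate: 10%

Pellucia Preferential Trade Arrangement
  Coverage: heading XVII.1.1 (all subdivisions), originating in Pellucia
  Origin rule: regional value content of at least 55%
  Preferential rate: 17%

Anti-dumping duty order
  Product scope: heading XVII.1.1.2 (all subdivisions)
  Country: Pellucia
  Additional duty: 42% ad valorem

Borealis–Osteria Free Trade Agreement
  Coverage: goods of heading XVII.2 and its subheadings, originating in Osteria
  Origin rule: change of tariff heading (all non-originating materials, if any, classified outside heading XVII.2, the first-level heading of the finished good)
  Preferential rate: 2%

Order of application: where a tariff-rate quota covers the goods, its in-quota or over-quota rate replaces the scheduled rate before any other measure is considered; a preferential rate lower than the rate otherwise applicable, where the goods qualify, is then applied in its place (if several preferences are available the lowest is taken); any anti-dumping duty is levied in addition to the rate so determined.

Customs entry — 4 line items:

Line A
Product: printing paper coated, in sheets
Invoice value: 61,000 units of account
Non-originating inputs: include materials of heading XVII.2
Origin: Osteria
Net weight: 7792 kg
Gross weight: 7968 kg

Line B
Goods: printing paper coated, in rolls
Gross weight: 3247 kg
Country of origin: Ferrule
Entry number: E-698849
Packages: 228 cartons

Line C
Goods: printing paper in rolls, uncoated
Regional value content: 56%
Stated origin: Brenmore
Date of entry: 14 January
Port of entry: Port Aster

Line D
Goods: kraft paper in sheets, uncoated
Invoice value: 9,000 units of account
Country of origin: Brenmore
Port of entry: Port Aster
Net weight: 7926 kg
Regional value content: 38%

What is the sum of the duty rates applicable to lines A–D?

87%

Line A: printing paper → XVII.2; coated → XVII.2.1; in sheets → XVII.2.1.1. Scheduled 24%. Osteria agreement on XVII.2: CTH not met. → 24%.
Line B: printing paper → XVII.2; coated → XVII.2.1; in rolls → XVII.2.1.2. Scheduled 4%. No special measure applies. → 4%.
Line C: printing paper → XVII.2; uncoated → XVII.2.2; in rolls → XVII.2.2.1. Scheduled 30%. Brenmore agreement on XVII.2.1.1: XVII.2.2.1 not covered. → 30%.
Line D: kraft paper → XVII.1; uncoated → XVII.1.2; in sheets → XVII.1.2.2. Scheduled 29%. Brenmore agreement on XVII.2.1.1: XVII.1.2.2 not covered. → 29%.
Sum: 24% + 4% + 30% + 29% = 87%.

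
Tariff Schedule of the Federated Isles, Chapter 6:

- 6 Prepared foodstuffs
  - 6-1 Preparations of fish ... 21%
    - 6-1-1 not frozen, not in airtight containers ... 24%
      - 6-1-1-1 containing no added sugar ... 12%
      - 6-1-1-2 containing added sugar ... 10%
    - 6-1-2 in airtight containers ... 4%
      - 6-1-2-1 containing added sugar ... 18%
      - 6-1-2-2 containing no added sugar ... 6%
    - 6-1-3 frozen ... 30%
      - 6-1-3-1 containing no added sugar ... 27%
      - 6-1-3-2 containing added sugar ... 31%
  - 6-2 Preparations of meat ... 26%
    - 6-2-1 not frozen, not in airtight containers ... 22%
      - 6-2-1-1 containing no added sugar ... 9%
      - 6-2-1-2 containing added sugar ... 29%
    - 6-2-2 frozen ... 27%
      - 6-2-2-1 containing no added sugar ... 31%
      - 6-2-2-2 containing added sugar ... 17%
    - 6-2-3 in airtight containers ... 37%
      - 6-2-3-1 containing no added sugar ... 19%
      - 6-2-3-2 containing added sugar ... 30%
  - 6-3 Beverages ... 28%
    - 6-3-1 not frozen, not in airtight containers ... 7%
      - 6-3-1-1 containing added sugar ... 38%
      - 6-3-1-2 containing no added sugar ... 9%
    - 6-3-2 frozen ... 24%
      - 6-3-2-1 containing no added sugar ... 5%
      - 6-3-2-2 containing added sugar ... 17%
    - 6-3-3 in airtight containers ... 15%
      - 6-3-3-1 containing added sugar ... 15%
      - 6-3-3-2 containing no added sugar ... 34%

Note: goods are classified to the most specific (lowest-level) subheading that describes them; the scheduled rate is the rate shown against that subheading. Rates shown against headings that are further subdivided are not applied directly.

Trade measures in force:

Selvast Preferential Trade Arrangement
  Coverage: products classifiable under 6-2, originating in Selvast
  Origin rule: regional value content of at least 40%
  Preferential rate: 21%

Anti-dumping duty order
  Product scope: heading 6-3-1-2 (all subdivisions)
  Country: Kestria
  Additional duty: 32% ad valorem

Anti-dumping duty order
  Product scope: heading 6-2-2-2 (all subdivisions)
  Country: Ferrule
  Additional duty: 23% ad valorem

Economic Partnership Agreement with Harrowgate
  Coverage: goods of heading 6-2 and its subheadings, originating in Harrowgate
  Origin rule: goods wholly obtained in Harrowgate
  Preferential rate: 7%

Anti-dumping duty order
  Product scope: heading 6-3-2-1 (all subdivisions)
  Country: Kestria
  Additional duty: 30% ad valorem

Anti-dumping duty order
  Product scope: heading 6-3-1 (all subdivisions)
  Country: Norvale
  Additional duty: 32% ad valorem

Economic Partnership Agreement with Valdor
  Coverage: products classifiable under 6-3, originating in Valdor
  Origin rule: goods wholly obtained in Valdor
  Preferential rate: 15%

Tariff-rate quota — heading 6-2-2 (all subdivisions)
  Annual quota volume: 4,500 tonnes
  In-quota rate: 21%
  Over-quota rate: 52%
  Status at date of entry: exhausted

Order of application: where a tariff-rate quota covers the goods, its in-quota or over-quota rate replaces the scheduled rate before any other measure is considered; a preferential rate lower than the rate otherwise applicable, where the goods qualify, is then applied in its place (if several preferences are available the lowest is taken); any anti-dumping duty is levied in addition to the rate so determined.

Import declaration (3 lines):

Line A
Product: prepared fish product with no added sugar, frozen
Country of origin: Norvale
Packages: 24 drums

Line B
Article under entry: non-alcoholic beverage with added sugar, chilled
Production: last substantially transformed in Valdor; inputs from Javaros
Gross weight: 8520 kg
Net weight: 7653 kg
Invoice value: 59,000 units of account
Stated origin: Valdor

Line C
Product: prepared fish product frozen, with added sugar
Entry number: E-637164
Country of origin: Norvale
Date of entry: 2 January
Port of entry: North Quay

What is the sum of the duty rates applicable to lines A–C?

96%

Line A: prepared fish product → 6-1; frozen → 6-1-3; with no added sugar → 6-1-3-1. Scheduled 27%. No special measure applies. → 27%.
Line B: non-alcoholic beverage → 6-3; chilled → 6-3-1; with added sugar → 6-3-1-1. Scheduled 38%. Valdor agreement on 6-3: not wholly obtained. → 38%.
Line C: prepared fish product → 6-1; frozen → 6-1-3; with added sugar → 6-1-3-2. Scheduled 31%. No special measure applies. → 31%.
Sum: 27% + 38% + 31% = 96%.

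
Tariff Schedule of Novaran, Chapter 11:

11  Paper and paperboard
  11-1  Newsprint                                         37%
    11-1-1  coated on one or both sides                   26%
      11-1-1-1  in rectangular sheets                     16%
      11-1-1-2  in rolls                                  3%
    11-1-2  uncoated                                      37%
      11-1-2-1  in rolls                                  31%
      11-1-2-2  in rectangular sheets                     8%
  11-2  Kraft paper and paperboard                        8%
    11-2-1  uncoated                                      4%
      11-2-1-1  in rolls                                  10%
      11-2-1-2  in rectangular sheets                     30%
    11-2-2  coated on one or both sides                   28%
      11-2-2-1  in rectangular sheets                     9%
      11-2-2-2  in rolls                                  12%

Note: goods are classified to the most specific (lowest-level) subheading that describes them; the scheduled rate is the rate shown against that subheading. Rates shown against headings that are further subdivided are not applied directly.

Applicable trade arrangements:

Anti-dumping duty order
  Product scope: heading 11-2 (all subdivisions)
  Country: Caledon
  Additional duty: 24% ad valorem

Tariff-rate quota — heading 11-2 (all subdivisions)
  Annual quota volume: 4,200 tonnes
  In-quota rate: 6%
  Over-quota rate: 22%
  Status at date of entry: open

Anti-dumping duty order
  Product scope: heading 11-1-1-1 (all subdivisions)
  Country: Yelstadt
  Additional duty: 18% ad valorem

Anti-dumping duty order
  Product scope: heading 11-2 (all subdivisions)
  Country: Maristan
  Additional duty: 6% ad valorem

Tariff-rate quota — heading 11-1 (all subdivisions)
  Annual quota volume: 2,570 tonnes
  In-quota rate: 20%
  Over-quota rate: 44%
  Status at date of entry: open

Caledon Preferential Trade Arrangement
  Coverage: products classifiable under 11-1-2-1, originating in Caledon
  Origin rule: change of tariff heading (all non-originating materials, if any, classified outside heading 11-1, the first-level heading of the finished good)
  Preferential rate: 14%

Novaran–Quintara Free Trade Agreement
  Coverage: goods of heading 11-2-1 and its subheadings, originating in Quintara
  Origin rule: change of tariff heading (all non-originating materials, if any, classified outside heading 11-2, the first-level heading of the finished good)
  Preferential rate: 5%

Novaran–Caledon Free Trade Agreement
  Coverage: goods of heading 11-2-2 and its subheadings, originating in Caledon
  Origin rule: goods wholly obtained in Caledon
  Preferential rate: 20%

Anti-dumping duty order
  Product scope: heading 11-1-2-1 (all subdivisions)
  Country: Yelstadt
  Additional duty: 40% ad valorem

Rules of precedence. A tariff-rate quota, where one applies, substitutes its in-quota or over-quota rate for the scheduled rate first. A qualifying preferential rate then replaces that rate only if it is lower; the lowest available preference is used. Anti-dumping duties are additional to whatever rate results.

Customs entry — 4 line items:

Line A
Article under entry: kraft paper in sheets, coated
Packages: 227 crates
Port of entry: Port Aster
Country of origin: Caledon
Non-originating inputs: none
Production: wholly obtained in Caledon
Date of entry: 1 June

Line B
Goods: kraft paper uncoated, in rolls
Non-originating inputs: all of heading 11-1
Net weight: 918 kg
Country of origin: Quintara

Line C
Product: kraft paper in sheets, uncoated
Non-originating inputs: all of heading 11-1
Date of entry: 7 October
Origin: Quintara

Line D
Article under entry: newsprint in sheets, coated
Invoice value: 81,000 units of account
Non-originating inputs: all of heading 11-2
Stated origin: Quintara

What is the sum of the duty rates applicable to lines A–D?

60%

Line A: kraft paper → 11-2; coated → 11-2-2; in sheets → 11-2-2-1. Scheduled 9%. quota on 11-2 open → in-quota 6%; Caledon agreement on 11-1-2-1: 11-2-2-1 not covered; Caledon agreement on 11-2-2: wholly obtained → 20% available; preference 20% not lower than 6% → no reduction; anti-dumping (Caledon, 11-2): +24%; total 6% + 24% = 30%. → 30%.
Line B: kraft paper → 11-2; uncoated → 11-2-1; in rolls → 11-2-1-1. Scheduled 10%. quota on 11-2 open → in-quota 6%; Quintara agreement on 11-2-1: CTH met → 5% available; preferential 5%. → 5%.
Line C: kraft paper → 11-2; uncoated → 11-2-1; in sheets → 11-2-1-2. Scheduled 30%. quota on 11-2 open → in-quota 6%; Quintara agreement on 11-2-1: CTH met → 5% available; preferential 5%. → 5%.
Line D: newsprint → 11-1; coated → 11-1-1; in sheets → 11-1-1-1. Scheduled 16%. quota on 11-1 open → in-quota 20%; Quintara agreement on 11-2-1: 11-1-1-1 not covered. → 20%.
Sum: 30% + 5% + 5% + 20% = 60%.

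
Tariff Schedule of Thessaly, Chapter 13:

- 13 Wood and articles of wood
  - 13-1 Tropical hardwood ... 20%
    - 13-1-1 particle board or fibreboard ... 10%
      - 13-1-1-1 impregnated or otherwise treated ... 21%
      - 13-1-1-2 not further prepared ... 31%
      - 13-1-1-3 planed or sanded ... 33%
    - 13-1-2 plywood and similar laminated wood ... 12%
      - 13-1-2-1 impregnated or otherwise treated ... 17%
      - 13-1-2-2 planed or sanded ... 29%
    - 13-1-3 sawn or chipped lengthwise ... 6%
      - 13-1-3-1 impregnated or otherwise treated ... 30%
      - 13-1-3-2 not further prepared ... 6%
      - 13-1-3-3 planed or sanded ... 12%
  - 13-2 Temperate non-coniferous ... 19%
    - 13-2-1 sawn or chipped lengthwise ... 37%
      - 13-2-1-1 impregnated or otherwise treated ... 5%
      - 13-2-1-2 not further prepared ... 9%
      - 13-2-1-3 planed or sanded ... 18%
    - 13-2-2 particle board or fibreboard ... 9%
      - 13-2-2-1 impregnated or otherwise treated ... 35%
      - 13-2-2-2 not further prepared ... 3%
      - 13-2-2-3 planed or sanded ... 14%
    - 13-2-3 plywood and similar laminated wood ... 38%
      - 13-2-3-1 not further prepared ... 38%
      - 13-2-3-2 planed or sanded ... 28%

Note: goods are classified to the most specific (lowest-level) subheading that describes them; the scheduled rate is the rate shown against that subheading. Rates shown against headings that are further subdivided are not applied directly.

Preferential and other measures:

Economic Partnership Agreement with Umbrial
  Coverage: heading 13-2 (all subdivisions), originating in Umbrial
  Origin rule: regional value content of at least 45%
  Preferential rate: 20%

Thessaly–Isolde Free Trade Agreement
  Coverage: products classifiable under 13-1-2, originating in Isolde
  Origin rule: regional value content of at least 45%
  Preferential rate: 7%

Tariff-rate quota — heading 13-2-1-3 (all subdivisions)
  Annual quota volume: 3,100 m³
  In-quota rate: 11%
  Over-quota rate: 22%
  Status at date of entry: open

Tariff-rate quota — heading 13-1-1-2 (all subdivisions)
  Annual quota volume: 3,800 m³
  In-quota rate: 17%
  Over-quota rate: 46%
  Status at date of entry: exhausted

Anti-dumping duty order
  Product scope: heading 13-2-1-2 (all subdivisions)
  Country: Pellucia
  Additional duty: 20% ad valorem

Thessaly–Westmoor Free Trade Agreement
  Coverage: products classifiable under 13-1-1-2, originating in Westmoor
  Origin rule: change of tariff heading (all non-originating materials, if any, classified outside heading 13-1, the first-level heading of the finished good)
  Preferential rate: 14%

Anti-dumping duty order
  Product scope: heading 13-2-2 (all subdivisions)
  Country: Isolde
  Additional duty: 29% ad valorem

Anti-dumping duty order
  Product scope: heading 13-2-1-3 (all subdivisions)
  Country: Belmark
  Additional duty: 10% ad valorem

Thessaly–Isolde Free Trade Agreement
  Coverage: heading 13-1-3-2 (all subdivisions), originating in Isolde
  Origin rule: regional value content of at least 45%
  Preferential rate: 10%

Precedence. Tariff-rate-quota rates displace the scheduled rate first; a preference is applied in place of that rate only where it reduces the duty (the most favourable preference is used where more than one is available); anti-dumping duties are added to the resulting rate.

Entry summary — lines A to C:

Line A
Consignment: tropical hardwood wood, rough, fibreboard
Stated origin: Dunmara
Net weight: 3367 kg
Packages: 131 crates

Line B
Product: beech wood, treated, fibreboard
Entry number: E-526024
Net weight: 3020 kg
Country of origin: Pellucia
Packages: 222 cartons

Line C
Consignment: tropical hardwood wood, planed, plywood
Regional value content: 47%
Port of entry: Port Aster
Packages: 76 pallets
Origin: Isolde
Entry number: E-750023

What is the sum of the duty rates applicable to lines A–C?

88%

Line A: tropical hardwood → 13-1; fibreboard → 13-1-1; rough → 13-1-1-2. Scheduled 31%. quota on 13-1-1-2 exhausted → over-quota 46%. → 46%.
Line B: beech → 13-2; fibreboard → 13-2-2; treated → 13-2-2-1. Scheduled 35%. No special measure applies. → 35%.
Line C: tropical hardwood → 13-1; plywood → 13-1-2; planed → 13-1-2-2. Scheduled 29%. Isolde agreement on 13-1-2: RVC ≥ 45% → 7% available; Isolde agreement on 13-1-3-2: 13-1-2-2 not covered; preferential 7%. → 7%.
Sum: 46% + 35% + 7% = 88%.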